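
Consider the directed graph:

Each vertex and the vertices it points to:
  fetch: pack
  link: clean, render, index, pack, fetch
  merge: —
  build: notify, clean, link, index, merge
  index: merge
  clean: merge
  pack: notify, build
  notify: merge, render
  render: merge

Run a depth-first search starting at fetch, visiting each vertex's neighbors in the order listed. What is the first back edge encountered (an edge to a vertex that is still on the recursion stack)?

DFS from fetch (visiting each vertex's neighbors in the order listed); mark gray on enter, black on exit:
fetch gray
  pack gray
    notify gray
      merge gray
      merge black
      render gray
        render→merge: merge black — skip
      render black
    notify black
    build gray
      build→notify: notify black — skip
      clean gray
        clean→merge: merge black — skip
      clean black
      link gray
        link→clean: clean black — skip
        link→render: render black — skip
        index gray
          index→merge: merge black — skip
        index black
        link→pack: pack is gray → back edge
First back edge: link → pack.

link→pack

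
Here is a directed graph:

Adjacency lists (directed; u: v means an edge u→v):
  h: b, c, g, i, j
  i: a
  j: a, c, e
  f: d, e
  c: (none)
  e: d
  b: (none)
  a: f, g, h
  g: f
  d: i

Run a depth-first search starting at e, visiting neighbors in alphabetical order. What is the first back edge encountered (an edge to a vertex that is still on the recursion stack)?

f->d

DFS from e (visiting neighbors in alphabetical order); mark gray on enter, black on exit:
e gray
  d gray
    i gray
      a gray
        f gray
          f→d: d is gray → back edge
First back edge: f → d.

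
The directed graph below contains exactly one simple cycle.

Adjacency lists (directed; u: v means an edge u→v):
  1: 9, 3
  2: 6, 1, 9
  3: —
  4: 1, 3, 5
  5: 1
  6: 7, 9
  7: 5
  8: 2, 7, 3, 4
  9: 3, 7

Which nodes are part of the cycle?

1, 5, 7, 9

DFS with gray/black marking from 9:
9 gray
  3 gray
  3 black
  7 gray
    5 gray
      1 gray
        1→9: 9 is gray → back edge
Back edge closes the cycle 9 → 7 → 5 → 1 → 9; its vertices are {1, 5, 7, 9}.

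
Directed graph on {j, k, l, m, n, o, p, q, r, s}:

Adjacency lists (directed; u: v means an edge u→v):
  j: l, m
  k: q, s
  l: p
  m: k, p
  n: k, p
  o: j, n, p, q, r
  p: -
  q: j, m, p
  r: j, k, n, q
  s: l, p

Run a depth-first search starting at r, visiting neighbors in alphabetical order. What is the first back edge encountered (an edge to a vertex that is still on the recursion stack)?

q->j

DFS from r (visiting neighbors in alphabetical order); mark gray on enter, black on exit:
r gray
  j gray
    l gray
      p gray
      p black
    l black
    m gray
      k gray
        q gray
          q→j: j is gray → back edge
First back edge: q → j.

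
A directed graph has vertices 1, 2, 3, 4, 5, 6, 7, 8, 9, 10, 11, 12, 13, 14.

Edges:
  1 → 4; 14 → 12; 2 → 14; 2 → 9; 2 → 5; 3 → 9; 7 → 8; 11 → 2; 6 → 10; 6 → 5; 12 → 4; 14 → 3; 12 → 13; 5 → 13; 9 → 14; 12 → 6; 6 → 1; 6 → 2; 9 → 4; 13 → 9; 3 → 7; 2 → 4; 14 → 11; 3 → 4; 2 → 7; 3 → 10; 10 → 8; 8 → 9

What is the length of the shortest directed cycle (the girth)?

3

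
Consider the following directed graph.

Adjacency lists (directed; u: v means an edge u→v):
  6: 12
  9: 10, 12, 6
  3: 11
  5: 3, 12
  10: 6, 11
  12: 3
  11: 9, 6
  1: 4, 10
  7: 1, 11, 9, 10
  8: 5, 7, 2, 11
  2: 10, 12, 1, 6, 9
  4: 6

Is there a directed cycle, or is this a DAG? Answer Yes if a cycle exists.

DFS with white/gray/black marking, starting from 8:
8 gray
  5 gray
    3 gray
      11 gray
        9 gray
          10 gray
            6 gray
              12 gray
                12→3: 3 is gray → back edge
Back edge found, so a cycle exists: 3 → 11 → 9 → 10 → 6 → 12 → 3.

Yes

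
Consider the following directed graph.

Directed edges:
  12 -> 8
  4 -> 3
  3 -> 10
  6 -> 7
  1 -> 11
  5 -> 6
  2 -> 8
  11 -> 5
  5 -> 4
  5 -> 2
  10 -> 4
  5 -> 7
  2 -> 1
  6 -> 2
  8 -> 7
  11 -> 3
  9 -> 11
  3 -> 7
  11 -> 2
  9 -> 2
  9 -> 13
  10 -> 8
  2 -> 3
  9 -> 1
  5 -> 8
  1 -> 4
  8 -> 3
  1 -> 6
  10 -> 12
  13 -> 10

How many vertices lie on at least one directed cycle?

10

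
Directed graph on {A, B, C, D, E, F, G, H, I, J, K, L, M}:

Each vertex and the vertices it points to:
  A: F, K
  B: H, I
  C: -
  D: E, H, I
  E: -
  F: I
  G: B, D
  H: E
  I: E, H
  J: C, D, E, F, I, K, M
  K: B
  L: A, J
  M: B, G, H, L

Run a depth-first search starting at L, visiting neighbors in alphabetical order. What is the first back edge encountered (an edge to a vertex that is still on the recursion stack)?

M->L

DFS from L (visiting neighbors in alphabetical order); mark gray on enter, black on exit:
L gray
  A gray
    F gray
      I gray
        E gray
        E black
        H gray
          H→E: E black — skip
        H black
      I black
    F black
    K gray
      B gray
        B→H: H black — skip
        B→I: I black — skip
      B black
    K black
  A black
  J gray
    C gray
    C black
    D gray
      D→E: E black — skip
      D→H: H black — skip
      D→I: I black — skip
    D black
    J→E: E black — skip
    J→F: F black — skip
    J→I: I black — skip
    J→K: K black — skip
    M gray
      M→B: B black — skip
      G gray
        G→B: B black — skip
        G→D: D black — skip
      G black
      M→H: H black — skip
      M→L: L is gray → back edge
First back edge: M → L.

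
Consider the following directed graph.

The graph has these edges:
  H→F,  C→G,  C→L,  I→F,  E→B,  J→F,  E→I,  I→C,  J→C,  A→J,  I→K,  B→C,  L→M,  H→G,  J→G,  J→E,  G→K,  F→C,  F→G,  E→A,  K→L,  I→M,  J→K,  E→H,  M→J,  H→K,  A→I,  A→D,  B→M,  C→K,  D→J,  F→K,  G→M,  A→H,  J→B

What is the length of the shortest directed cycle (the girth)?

For each vertex v, BFS finds the shortest path from v back to v.
The shortest such closed walk is A → J → E → A, length 3.

3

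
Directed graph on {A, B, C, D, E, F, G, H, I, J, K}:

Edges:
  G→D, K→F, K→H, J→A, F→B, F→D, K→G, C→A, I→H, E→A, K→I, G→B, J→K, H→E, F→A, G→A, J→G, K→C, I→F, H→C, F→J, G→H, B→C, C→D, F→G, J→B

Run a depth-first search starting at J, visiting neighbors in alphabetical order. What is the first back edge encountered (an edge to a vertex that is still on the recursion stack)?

F->J

DFS from J (visiting neighbors in alphabetical order); mark gray on enter, black on exit:
J gray
  A gray
  A black
  B gray
    C gray
      C→A: A black — skip
      D gray
      D black
    C black
  B black
  G gray
    G→A: A black — skip
    G→B: B black — skip
    G→D: D black — skip
    H gray
      H→C: C black — skip
      E gray
        E→A: A black — skip
      E black
    H black
  G black
  K gray
    K→C: C black — skip
    F gray
      F→A: A black — skip
      F→B: B black — skip
      F→D: D black — skip
      F→G: G black — skip
      F→J: J is gray → back edge
First back edge: F → J.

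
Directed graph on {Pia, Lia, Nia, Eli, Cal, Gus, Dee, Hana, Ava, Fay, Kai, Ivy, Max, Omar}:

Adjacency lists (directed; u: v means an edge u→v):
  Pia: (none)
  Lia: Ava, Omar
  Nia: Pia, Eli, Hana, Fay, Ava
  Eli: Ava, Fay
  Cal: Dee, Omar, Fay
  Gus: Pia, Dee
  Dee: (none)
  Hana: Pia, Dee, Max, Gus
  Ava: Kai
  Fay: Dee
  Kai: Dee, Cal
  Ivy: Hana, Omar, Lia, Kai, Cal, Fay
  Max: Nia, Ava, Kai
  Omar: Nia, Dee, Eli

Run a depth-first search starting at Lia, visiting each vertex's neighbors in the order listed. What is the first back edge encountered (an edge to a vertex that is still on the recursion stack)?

DFS from Lia (visiting each vertex's neighbors in the order listed); mark gray on enter, black on exit:
Lia gray
  Ava gray
    Kai gray
      Dee gray
      Dee black
      Cal gray
        Cal→Dee: Dee black — skip
        Omar gray
          Nia gray
            Pia gray
            Pia black
            Eli gray
              Eli→Ava: Ava is gray → back edge
First back edge: Eli → Ava.

Eli->Ava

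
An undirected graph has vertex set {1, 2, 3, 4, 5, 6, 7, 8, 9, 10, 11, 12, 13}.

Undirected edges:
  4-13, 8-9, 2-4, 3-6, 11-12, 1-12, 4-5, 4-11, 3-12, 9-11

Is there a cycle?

DFS, tracking each vertex's parent; an edge to a visited non-parent vertex closes a cycle.
Start from 8:
visit 8 (parent –)
  visit 9 (parent 8)
    9–8: parent, skip
    visit 11 (parent 9)
      visit 12 (parent 11)
        visit 1 (parent 12)
          1–12: parent, skip
        12–11: parent, skip
        visit 3 (parent 12)
          visit 6 (parent 3)
            6–3: parent, skip
          3–12: parent, skip
      visit 4 (parent 11)
        4–11: parent, skip
        visit 2 (parent 4)
          2–4: parent, skip
        visit 5 (parent 4)
          5–4: parent, skip
        visit 13 (parent 4)
          13–4: parent, skip
      11–9: parent, skip
visit 7 (parent –)
visit 10 (parent –)
No non-parent visited neighbor found — the graph is a forest.

No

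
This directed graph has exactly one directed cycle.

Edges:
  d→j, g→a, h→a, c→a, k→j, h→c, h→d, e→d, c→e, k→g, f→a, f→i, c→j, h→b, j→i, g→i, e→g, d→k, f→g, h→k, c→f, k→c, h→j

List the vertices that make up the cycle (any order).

c, d, e, k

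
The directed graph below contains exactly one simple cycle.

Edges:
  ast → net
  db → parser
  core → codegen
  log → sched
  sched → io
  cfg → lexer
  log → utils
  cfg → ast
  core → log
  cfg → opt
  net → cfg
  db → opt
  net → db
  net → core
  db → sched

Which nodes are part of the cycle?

ast, cfg, net

DFS with gray/black marking from net:
net gray
  cfg gray
    lexer gray
    lexer black
    opt gray
    opt black
    ast gray
      ast→net: net is gray → back edge
Back edge closes the cycle net → cfg → ast → net; its vertices are {ast, cfg, net}.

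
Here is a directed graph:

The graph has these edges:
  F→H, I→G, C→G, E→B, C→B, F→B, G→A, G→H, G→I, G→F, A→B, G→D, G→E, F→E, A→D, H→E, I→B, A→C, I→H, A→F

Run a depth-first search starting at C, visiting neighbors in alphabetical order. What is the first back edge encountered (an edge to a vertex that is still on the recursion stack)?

DFS from C (visiting neighbors in alphabetical order); mark gray on enter, black on exit:
C gray
  B gray
  B black
  G gray
    A gray
      A→B: B black — skip
      A→C: C is gray → back edge
First back edge: A → C.

A→C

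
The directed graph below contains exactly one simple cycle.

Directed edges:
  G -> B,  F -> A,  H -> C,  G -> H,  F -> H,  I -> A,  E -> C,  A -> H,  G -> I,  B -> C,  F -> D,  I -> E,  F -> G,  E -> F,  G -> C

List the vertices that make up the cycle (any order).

E, F, G, I

DFS with gray/black marking from F:
F gray
  G gray
    I gray
      E gray
        C gray
        C black
        E→F: F is gray → back edge
Back edge closes the cycle F → G → I → E → F; its vertices are {E, F, G, I}.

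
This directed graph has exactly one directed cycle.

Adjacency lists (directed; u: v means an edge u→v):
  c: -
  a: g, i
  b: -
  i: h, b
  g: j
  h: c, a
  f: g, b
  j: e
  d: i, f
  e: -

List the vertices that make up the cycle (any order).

a, h, i

DFS with gray/black marking from i:
i gray
  h gray
    c gray
    c black
    a gray
      g gray
        j gray
          e gray
          e black
        j black
      g black
      a→i: i is gray → back edge
Back edge closes the cycle i → h → a → i; its vertices are {a, h, i}.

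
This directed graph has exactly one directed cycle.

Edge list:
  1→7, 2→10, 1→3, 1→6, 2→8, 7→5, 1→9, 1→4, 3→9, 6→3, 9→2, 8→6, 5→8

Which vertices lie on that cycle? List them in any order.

2, 3, 6, 8, 9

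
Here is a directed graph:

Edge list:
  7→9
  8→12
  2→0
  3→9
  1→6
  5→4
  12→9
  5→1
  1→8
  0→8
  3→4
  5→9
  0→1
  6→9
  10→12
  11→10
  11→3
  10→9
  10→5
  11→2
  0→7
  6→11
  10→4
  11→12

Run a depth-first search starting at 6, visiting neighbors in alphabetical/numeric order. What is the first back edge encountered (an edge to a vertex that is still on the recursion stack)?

1->6

DFS from 6 (visiting neighbors in alphabetical/numeric order); mark gray on enter, black on exit:
6 gray
  9 gray
  9 black
  11 gray
    2 gray
      0 gray
        1 gray
          1→6: 6 is gray → back edge
First back edge: 1 → 6.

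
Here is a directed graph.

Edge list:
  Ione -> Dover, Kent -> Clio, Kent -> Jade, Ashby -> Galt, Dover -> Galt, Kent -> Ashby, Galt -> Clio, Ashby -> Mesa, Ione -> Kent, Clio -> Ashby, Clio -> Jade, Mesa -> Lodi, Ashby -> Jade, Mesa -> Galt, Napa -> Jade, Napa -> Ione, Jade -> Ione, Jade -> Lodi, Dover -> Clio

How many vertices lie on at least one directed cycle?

8

A vertex is on a directed cycle iff it belongs to a strongly connected component of size ≥ 2 (or has a self-loop).
The vertices on cycles are {Clio, Galt, Ione, Jade, Kent, Mesa, Ashby, Dover} — 8 in total.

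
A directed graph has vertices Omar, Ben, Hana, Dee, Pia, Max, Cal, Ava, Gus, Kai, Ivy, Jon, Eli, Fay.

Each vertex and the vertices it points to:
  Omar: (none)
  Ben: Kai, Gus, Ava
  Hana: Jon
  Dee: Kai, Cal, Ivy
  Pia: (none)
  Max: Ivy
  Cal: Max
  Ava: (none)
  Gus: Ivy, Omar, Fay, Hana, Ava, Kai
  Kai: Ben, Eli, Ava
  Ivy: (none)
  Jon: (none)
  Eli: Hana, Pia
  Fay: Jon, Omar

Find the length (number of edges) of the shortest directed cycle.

2

For each vertex v, BFS finds the shortest path from v back to v.
The shortest such closed walk is Kai → Ben → Kai, length 2.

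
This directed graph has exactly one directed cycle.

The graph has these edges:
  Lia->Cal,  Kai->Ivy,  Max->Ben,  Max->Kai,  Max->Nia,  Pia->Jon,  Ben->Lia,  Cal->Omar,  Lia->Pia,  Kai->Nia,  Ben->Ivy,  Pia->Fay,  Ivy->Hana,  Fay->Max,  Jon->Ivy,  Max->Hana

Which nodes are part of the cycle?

Ben, Fay, Lia, Max, Pia

DFS with gray/black marking from Lia:
Lia gray
  Pia gray
    Fay gray
      Max gray
        Ben gray
          Ivy gray
            Hana gray
            Hana black
          Ivy black
          Ben→Lia: Lia is gray → back edge
Back edge closes the cycle Lia → Pia → Fay → Max → Ben → Lia; its vertices are {Ben, Fay, Lia, Max, Pia}.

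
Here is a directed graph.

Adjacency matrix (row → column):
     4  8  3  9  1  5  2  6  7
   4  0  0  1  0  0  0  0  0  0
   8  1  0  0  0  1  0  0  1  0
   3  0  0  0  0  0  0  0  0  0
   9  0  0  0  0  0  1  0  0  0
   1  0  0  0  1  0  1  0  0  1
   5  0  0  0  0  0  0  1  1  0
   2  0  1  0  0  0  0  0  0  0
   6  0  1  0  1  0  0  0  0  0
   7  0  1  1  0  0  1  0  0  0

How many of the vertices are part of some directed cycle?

A vertex is on a directed cycle iff it belongs to a strongly connected component of size ≥ 2 (or has a self-loop).
The vertices on cycles are {1, 2, 5, 6, 7, 8, 9} — 7 in total.

7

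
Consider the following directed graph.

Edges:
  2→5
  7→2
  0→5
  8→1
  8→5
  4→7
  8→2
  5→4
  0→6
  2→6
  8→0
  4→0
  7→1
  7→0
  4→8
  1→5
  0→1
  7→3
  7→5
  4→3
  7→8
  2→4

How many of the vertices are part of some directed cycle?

7

A vertex is on a directed cycle iff it belongs to a strongly connected component of size ≥ 2 (or has a self-loop).
The vertices on cycles are {0, 1, 2, 4, 5, 7, 8} — 7 in total.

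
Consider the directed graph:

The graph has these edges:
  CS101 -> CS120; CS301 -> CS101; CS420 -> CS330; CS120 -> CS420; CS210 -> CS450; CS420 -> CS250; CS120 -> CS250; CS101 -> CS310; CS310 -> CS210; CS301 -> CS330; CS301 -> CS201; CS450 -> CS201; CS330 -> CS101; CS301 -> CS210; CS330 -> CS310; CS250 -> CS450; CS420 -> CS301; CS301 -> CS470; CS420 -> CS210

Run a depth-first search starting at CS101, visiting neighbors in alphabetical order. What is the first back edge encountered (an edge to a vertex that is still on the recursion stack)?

CS301→CS101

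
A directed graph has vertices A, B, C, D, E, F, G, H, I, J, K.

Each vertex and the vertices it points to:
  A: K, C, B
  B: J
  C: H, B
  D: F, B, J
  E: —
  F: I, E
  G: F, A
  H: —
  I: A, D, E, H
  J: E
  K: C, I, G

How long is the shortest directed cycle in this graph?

3

For each vertex v, BFS finds the shortest path from v back to v.
The shortest such closed walk is A → K → I → A, length 3.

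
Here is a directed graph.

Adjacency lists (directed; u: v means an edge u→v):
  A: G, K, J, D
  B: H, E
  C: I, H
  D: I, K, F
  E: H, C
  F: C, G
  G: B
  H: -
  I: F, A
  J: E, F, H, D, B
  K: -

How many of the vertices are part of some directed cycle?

A vertex is on a directed cycle iff it belongs to a strongly connected component of size ≥ 2 (or has a self-loop).
The vertices on cycles are {A, B, C, D, E, F, G, I, J} — 9 in total.

9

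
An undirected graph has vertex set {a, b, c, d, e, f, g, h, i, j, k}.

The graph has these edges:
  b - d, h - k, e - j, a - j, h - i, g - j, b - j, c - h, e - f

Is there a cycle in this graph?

DFS, tracking each vertex's parent; an edge to a visited non-parent vertex closes a cycle.
Start from k:
visit k (parent –)
  visit h (parent k)
    visit i (parent h)
      i–h: parent, skip
    visit c (parent h)
      c–h: parent, skip
    h–k: parent, skip
visit a (parent –)
  visit j (parent a)
    j–a: parent, skip
    visit e (parent j)
      e–j: parent, skip
      visit f (parent e)
        f–e: parent, skip
    visit g (parent j)
      g–j: parent, skip
    visit b (parent j)
      b–j: parent, skip
      visit d (parent b)
        d–b: parent, skip
No non-parent visited neighbor found — the graph is a forest.

No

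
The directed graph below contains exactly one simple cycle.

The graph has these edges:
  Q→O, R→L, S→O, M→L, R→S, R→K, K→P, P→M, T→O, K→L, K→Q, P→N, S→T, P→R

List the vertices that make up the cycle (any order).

K, P, R

DFS with gray/black marking from K:
K gray
  P gray
    M gray
      L gray
      L black
    M black
    R gray
      R→K: K is gray → back edge
Back edge closes the cycle K → P → R → K; its vertices are {K, P, R}.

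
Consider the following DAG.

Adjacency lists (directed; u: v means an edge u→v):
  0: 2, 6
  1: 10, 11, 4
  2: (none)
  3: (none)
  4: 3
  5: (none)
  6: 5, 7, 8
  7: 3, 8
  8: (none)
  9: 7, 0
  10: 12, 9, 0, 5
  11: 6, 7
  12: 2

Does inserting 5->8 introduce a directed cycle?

Adding 5→8 creates a cycle iff 8 can already reach 5.
Explore from 8: no path reaches 5. The graph stays acyclic.

No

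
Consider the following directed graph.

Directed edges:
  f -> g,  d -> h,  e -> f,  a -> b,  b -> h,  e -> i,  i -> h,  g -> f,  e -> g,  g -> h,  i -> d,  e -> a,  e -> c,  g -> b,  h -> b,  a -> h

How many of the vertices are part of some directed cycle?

A vertex is on a directed cycle iff it belongs to a strongly connected component of size ≥ 2 (or has a self-loop).
The vertices on cycles are {b, f, g, h} — 4 in total.

4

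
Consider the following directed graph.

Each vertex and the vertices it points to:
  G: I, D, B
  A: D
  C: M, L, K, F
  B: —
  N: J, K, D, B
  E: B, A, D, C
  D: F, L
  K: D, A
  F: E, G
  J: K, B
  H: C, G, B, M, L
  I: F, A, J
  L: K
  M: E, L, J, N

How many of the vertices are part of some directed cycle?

12

A vertex is on a directed cycle iff it belongs to a strongly connected component of size ≥ 2 (or has a self-loop).
The vertices on cycles are {A, C, D, E, F, G, I, J, K, L, M, N} — 12 in total.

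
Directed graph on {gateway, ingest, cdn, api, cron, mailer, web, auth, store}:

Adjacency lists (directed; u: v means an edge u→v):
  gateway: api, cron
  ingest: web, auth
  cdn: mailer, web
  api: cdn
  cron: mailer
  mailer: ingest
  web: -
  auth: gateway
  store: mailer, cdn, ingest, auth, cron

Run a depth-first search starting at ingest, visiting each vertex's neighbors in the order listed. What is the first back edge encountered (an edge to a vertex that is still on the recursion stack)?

mailer->ingest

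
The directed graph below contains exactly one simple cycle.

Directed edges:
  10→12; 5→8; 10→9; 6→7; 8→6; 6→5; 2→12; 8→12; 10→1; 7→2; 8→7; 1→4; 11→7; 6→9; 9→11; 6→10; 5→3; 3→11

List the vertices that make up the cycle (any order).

5, 6, 8

DFS with gray/black marking from 8:
8 gray
  12 gray
  12 black
  6 gray
    10 gray
      1 gray
        4 gray
        4 black
      1 black
      10→12: 12 black — skip
      9 gray
        11 gray
          7 gray
            2 gray
              2→12: 12 black — skip
            2 black
          7 black
        11 black
      9 black
    10 black
    6→9: 9 black — skip
    6→7: 7 black — skip
    5 gray
      5→8: 8 is gray → back edge
Back edge closes the cycle 8 → 6 → 5 → 8; its vertices are {5, 6, 8}.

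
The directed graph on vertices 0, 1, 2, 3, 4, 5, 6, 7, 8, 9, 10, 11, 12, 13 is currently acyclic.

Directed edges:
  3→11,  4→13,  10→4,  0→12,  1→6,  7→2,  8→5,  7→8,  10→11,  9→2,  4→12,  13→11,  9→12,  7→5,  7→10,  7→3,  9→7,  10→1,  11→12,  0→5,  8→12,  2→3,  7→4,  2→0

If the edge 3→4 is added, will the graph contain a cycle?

Adding 3→4 creates a cycle iff 4 can already reach 3.
Explore from 4: no path reaches 3. The graph stays acyclic.

No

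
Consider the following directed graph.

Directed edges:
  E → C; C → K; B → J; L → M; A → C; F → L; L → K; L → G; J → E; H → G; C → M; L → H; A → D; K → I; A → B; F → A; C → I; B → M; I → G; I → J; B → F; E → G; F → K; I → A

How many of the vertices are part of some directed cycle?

9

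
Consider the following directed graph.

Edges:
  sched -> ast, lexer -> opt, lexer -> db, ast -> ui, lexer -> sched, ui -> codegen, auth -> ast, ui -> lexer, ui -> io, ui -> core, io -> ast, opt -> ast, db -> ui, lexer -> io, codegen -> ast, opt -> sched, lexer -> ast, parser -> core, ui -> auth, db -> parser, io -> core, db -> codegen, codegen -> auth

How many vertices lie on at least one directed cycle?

9

A vertex is on a directed cycle iff it belongs to a strongly connected component of size ≥ 2 (or has a self-loop).
The vertices on cycles are {db, io, ui, ast, opt, auth, lexer, sched, codegen} — 9 in total.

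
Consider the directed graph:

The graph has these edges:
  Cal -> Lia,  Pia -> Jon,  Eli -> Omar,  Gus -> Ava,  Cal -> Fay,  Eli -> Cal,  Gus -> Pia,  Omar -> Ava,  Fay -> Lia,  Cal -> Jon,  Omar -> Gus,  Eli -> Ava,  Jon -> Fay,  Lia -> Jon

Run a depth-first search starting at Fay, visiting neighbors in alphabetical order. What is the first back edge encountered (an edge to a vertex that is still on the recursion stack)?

DFS from Fay (visiting neighbors in alphabetical order); mark gray on enter, black on exit:
Fay gray
  Lia gray
    Jon gray
      Jon→Fay: Fay is gray → back edge
First back edge: Jon → Fay.

Jon→Fay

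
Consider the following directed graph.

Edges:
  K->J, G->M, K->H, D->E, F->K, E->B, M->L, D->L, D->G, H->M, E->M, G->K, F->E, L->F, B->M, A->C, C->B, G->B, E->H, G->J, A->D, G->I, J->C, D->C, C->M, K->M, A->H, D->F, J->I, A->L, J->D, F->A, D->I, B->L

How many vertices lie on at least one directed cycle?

A vertex is on a directed cycle iff it belongs to a strongly connected component of size ≥ 2 (or has a self-loop).
The vertices on cycles are {A, B, C, D, E, F, G, H, J, K, L, M} — 12 in total.

12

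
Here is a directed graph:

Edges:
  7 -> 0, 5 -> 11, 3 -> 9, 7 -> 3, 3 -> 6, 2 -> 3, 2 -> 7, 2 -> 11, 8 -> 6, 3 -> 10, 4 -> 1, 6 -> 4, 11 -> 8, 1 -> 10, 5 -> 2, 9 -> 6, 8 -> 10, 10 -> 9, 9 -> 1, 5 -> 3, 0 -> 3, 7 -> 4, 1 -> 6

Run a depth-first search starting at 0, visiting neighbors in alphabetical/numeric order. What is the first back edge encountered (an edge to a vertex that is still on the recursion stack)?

DFS from 0 (visiting neighbors in alphabetical/numeric order); mark gray on enter, black on exit:
0 gray
  3 gray
    6 gray
      4 gray
        1 gray
          1→6: 6 is gray → back edge
First back edge: 1 → 6.

1->6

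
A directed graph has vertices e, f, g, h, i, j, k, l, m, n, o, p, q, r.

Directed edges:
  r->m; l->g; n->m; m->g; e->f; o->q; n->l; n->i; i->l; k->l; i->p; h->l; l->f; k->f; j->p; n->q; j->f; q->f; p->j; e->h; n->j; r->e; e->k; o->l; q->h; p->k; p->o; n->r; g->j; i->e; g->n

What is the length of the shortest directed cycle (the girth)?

For each vertex v, BFS finds the shortest path from v back to v.
The shortest such closed walk is p → j → p, length 2.

2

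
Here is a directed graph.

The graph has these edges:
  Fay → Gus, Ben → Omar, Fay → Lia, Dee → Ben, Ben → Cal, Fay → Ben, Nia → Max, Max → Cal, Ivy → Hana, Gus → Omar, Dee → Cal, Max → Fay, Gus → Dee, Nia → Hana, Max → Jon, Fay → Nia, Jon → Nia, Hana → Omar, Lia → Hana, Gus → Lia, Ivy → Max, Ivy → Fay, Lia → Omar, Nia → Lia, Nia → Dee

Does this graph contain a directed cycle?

DFS with white/gray/black marking, starting from Cal:
Cal gray
Cal black
Fay gray
  Lia gray
    Hana gray
      Omar gray
      Omar black
    Hana black
    Lia→Omar: Omar black — skip
  Lia black
  Gus gray
    Gus→Lia: Lia black — skip
    Gus→Omar: Omar black — skip
    Dee gray
      Dee→Cal: Cal black — skip
      Ben gray
        Ben→Cal: Cal black — skip
        Ben→Omar: Omar black — skip
      Ben black
    Dee black
  Gus black
  Nia gray
    Nia→Lia: Lia black — skip
    Nia→Hana: Hana black — skip
    Nia→Dee: Dee black — skip
    Max gray
      Jon gray
        Jon→Nia: Nia is gray → back edge
Back edge found, so a cycle exists: Nia → Max → Jon → Nia.

Yes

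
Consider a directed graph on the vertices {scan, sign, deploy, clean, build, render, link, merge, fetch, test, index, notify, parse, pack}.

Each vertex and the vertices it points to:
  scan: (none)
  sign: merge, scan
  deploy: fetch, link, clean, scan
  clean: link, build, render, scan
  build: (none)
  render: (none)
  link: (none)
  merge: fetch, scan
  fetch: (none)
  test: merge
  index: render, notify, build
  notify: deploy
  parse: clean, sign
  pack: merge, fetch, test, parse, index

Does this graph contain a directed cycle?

No

DFS with white/gray/black marking, starting from notify:
notify gray
  deploy gray
    fetch gray
    fetch black
    link gray
    link black
    clean gray
      clean→link: link black — skip
      build gray
      build black
      render gray
      render black
      scan gray
      scan black
    clean black
    deploy→scan: scan black — skip
  deploy black
notify black
sign gray
  merge gray
    merge→fetch: fetch black — skip
    merge→scan: scan black — skip
  merge black
  sign→scan: scan black — skip
sign black
test gray
  test→merge: merge black — skip
test black
index gray
  index→render: render black — skip
  index→notify: notify black — skip
  index→build: build black — skip
index black
parse gray
  parse→clean: clean black — skip
  parse→sign: sign black — skip
parse black
pack gray
  pack→merge: merge black — skip
  pack→fetch: fetch black — skip
  pack→test: test black — skip
  pack→parse: parse black — skip
  pack→index: index black — skip
pack black
Every edge goes to a white or black vertex — no back edge, so the graph is acyclic.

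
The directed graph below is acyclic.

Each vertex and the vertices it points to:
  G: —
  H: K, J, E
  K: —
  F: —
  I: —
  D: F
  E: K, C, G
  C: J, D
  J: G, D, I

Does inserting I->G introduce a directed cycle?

Adding I→G creates a cycle iff G can already reach I.
Explore from G: no path reaches I. The graph stays acyclic.

No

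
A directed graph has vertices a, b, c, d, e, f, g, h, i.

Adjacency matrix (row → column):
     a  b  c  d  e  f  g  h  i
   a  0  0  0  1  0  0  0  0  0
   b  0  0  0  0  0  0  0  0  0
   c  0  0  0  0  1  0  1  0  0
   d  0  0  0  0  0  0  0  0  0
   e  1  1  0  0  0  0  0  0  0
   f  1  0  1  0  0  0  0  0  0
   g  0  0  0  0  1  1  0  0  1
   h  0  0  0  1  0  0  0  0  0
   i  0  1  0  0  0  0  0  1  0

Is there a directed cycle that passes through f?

f is on a cycle iff f can reach itself via ≥1 edge.
f → c → g → f — yes.

Yes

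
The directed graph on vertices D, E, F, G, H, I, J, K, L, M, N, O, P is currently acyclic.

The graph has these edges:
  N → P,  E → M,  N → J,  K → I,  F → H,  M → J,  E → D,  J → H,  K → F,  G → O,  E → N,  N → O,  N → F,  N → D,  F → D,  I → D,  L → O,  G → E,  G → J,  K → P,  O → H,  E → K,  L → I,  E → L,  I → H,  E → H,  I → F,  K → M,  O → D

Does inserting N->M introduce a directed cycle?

No

Adding N→M creates a cycle iff M can already reach N.
Explore from M: no path reaches N. The graph stays acyclic.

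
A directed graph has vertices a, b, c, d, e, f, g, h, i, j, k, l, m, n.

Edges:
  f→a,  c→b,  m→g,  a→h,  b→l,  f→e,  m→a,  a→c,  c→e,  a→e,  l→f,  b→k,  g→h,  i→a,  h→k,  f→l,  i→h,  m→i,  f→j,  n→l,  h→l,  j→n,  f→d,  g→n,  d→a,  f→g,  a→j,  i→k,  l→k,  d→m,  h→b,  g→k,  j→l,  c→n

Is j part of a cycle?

Yes

j is on a cycle iff j can reach itself via ≥1 edge.
j → l → f → j — yes.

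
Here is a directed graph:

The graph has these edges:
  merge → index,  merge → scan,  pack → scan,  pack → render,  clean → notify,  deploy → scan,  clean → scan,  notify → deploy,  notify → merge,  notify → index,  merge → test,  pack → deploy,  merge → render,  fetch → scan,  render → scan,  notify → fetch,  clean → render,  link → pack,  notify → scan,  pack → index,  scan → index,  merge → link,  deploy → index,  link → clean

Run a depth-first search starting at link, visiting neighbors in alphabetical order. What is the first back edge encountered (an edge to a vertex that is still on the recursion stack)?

DFS from link (visiting neighbors in alphabetical order); mark gray on enter, black on exit:
link gray
  clean gray
    notify gray
      deploy gray
        index gray
        index black
        scan gray
          scan→index: index black — skip
        scan black
      deploy black
      fetch gray
        fetch→scan: scan black — skip
      fetch black
      notify→index: index black — skip
      merge gray
        merge→index: index black — skip
        merge→link: link is gray → back edge
First back edge: merge → link.

merge->link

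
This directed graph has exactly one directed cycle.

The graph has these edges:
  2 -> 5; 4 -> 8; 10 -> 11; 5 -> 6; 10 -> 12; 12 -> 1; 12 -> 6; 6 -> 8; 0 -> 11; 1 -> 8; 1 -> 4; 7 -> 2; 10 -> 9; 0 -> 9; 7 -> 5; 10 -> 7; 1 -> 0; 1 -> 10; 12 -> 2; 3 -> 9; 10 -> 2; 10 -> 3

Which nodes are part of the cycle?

DFS with gray/black marking from 1:
1 gray
  8 gray
  8 black
  10 gray
    12 gray
      2 gray
        5 gray
          6 gray
            6→8: 8 black — skip
          6 black
        5 black
      2 black
      12→6: 6 black — skip
      12→1: 1 is gray → back edge
Back edge closes the cycle 1 → 10 → 12 → 1; its vertices are {1, 10, 12}.

1, 10, 12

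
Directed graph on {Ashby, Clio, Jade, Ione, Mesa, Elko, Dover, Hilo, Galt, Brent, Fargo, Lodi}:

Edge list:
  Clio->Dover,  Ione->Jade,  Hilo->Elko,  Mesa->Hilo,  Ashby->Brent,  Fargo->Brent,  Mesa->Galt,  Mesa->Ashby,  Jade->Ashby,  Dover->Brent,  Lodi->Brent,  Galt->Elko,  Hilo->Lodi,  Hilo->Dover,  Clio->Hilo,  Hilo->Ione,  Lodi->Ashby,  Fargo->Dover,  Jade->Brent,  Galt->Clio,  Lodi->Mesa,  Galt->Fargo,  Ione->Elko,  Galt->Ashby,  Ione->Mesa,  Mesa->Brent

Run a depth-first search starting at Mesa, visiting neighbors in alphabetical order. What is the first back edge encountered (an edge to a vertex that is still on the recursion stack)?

DFS from Mesa (visiting neighbors in alphabetical order); mark gray on enter, black on exit:
Mesa gray
  Ashby gray
    Brent gray
    Brent black
  Ashby black
  Mesa→Brent: Brent black — skip
  Galt gray
    Galt→Ashby: Ashby black — skip
    Clio gray
      Dover gray
        Dover→Brent: Brent black — skip
      Dover black
      Hilo gray
        Hilo→Dover: Dover black — skip
        Elko gray
        Elko black
        Ione gray
          Ione→Elko: Elko black — skip
          Jade gray
            Jade→Ashby: Ashby black — skip
            Jade→Brent: Brent black — skip
          Jade black
          Ione→Mesa: Mesa is gray → back edge
First back edge: Ione → Mesa.

Ione→Mesa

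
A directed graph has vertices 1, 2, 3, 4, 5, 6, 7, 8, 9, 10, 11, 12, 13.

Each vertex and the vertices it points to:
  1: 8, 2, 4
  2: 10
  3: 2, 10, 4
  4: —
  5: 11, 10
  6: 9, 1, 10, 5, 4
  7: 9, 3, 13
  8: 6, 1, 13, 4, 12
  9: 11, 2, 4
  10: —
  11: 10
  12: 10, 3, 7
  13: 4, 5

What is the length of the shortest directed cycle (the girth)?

For each vertex v, BFS finds the shortest path from v back to v.
The shortest such closed walk is 1 → 8 → 1, length 2.

2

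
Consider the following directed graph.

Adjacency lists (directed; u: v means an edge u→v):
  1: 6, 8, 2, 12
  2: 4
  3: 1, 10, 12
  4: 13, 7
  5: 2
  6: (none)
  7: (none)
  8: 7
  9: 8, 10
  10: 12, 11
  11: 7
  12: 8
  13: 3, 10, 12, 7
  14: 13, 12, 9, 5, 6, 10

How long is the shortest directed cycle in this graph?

For each vertex v, BFS finds the shortest path from v back to v.
The shortest such closed walk is 13 → 3 → 1 → 2 → 4 → 13, length 5.

5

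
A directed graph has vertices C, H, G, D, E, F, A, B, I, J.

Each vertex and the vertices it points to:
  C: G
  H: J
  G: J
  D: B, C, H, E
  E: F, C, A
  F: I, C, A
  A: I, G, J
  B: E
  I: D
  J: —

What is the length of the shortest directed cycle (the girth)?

4

For each vertex v, BFS finds the shortest path from v back to v.
The shortest such closed walk is F → I → D → E → F, length 4.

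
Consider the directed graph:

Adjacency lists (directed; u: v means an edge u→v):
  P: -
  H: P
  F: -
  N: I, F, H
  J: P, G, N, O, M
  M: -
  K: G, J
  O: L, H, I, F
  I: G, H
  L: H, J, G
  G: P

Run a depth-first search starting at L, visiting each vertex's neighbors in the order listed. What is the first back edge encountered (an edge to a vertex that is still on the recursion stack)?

DFS from L (visiting each vertex's neighbors in the order listed); mark gray on enter, black on exit:
L gray
  H gray
    P gray
    P black
  H black
  J gray
    J→P: P black — skip
    G gray
      G→P: P black — skip
    G black
    N gray
      I gray
        I→G: G black — skip
        I→H: H black — skip
      I black
      F gray
      F black
      N→H: H black — skip
    N black
    O gray
      O→L: L is gray → back edge
First back edge: O → L.

O→L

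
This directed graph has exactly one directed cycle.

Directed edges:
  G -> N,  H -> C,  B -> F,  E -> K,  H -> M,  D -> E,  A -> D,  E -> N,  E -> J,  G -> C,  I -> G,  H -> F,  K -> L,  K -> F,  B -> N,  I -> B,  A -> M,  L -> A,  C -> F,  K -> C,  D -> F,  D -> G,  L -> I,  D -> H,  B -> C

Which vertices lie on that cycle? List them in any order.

A, D, E, K, L

DFS with gray/black marking from L:
L gray
  A gray
    M gray
    M black
    D gray
      H gray
        C gray
          F gray
          F black
        C black
        H→M: M black — skip
        H→F: F black — skip
      H black
      G gray
        N gray
        N black
        G→C: C black — skip
      G black
      D→F: F black — skip
      E gray
        E→N: N black — skip
        K gray
          K→L: L is gray → back edge
Back edge closes the cycle L → A → D → E → K → L; its vertices are {A, D, E, K, L}.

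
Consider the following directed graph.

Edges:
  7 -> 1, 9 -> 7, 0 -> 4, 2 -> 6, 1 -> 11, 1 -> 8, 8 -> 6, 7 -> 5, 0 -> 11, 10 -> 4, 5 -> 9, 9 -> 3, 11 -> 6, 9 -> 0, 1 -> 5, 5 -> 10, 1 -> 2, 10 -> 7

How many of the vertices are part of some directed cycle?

A vertex is on a directed cycle iff it belongs to a strongly connected component of size ≥ 2 (or has a self-loop).
The vertices on cycles are {1, 5, 7, 9, 10} — 5 in total.

5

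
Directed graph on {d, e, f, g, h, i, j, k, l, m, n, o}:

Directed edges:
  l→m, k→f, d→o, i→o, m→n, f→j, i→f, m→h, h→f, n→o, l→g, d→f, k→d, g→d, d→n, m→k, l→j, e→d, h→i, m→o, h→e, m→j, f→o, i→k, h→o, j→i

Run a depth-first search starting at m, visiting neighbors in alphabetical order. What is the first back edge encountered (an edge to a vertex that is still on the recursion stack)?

DFS from m (visiting neighbors in alphabetical order); mark gray on enter, black on exit:
m gray
  h gray
    e gray
      d gray
        f gray
          j gray
            i gray
              i→f: f is gray → back edge
First back edge: i → f.

i->f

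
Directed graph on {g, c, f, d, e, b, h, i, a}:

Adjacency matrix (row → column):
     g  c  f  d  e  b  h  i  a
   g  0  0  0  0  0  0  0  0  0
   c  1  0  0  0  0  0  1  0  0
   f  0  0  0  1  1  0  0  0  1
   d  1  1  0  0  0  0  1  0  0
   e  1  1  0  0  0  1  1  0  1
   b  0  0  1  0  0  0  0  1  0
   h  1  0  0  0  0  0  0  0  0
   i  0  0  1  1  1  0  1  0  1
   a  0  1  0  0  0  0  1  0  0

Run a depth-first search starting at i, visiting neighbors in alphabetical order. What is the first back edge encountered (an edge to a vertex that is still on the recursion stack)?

f->e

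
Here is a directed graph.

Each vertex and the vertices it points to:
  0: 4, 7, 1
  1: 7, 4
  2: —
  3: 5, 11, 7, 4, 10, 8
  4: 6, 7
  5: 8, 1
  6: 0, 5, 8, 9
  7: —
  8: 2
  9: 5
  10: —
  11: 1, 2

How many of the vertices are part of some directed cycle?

6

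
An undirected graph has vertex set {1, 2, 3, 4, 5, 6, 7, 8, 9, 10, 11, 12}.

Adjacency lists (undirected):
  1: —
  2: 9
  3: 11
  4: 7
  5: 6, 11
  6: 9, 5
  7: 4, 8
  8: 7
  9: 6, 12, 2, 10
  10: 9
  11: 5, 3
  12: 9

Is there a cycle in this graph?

DFS, tracking each vertex's parent; an edge to a visited non-parent vertex closes a cycle.
Start from 5:
visit 5 (parent –)
  visit 6 (parent 5)
    visit 9 (parent 6)
      9–6: parent, skip
      visit 12 (parent 9)
        12–9: parent, skip
      visit 2 (parent 9)
        2–9: parent, skip
      visit 10 (parent 9)
        10–9: parent, skip
    6–5: parent, skip
  visit 11 (parent 5)
    11–5: parent, skip
    visit 3 (parent 11)
      3–11: parent, skip
visit 1 (parent –)
visit 4 (parent –)
  visit 7 (parent 4)
    7–4: parent, skip
    visit 8 (parent 7)
      8–7: parent, skip
No non-parent visited neighbor found — the graph is a forest.

No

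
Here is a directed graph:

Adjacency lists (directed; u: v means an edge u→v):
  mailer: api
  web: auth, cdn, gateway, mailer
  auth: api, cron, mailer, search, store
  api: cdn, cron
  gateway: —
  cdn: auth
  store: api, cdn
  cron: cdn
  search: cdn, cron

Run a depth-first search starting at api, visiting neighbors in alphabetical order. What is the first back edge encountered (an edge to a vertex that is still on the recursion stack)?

DFS from api (visiting neighbors in alphabetical order); mark gray on enter, black on exit:
api gray
  cdn gray
    auth gray
      auth→api: api is gray → back edge
First back edge: auth → api.

auth→api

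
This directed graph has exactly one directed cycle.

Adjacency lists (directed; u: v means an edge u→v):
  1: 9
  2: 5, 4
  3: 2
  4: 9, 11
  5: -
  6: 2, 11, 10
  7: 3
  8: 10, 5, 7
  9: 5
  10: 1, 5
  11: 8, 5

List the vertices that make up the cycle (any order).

DFS with gray/black marking from 11:
11 gray
  8 gray
    10 gray
      1 gray
        9 gray
          5 gray
          5 black
        9 black
      1 black
      10→5: 5 black — skip
    10 black
    8→5: 5 black — skip
    7 gray
      3 gray
        2 gray
          2→5: 5 black — skip
          4 gray
            4→9: 9 black — skip
            4→11: 11 is gray → back edge
Back edge closes the cycle 11 → 8 → 7 → 3 → 2 → 4 → 11; its vertices are {2, 3, 4, 7, 8, 11}.

2, 3, 4, 7, 8, 11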